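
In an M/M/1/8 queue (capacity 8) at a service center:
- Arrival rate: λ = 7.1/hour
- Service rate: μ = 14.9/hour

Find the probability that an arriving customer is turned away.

ρ = λ/μ = 7.1/14.9 = 0.4765
P₀ = (1-ρ)/(1-ρ^(K+1)) = (1-0.4765)/(1-0.4765^9) = 0.5235/0.9987 = 0.5242
P_K = P₀×ρ^K = 0.5242 × 0.4765^8 = 0.5242 × 0.002658 = 0.001393
Blocking probability = 0.14%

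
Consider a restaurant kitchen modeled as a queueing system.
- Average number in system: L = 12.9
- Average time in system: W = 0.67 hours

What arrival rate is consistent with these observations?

Little's Law: L = λW, so λ = L/W
λ = 12.9/0.67 = 19.2537 orders/hour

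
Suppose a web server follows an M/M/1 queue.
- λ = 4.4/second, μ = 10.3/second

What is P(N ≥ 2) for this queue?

ρ = λ/μ = 4.4/10.3 = 0.4272
P(N ≥ n) = ρⁿ
P(N ≥ 2) = 0.4272^2
P(N ≥ 2) = 0.1825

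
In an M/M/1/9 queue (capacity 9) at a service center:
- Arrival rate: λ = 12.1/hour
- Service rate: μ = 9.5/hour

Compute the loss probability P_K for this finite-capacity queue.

ρ = λ/μ = 12.1/9.5 = 1.27368
P₀ = (1-ρ)/(1-ρ^(K+1)) = (1-1.27368)/(1-1.27368^10) = -0.2737/-10.2358 = 0.02674
P_K = P₀×ρ^K = 0.02674 × 1.27368^9 = 0.02674 × 8.8215 = 0.2359
Blocking probability = 23.59%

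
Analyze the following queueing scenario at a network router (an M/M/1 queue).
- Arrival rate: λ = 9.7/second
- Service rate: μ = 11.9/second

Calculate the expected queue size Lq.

ρ = λ/μ = 9.7/11.9 = 0.8151
For M/M/1: Lq = λ²/(μ(μ-λ))
Lq = 94.09/(11.9 × 2.20)
Lq = 3.5940 packets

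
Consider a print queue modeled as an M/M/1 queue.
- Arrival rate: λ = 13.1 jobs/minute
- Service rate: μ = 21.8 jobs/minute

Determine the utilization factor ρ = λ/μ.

Server utilization: ρ = λ/μ
ρ = 13.1/21.8 = 0.6009
The server is busy 60.09% of the time.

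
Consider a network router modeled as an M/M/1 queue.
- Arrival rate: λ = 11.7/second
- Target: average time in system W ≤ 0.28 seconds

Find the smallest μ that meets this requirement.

For M/M/1: W = 1/(μ-λ)
Need W ≤ 0.28, so 1/(μ-λ) ≤ 0.28
μ - λ ≥ 1/0.28 = 3.5714
μ ≥ 11.7 + 3.5714 = 15.2714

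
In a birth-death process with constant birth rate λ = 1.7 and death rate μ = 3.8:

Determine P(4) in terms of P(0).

For constant rates: P(n)/P(0) = (λ/μ)^n
P(4)/P(0) = (1.7/3.8)^4 = 0.44737^4 = 0.04006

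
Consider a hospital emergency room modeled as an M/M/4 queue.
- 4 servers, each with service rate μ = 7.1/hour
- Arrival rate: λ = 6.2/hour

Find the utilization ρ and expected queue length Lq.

Traffic intensity: ρ = λ/(cμ) = 6.2/(4×7.1) = 0.2183
Since ρ = 0.2183 < 1, system is stable.
Offered load a = λ/μ = cρ = 6.2/7.1 = 0.8732
P₀ = [ Σₙ₌₀^3 aⁿ/n! + a^4/(4!(1-ρ)) ]⁻¹
Σ = a^0/0! + a^1/1! + a^2/2! + a^3/3! = 1.0000 + 0.8732 + 0.3813 + 0.1110 = 2.3655
a^4/(4!(1-ρ)) = 0.58148/(24 × 0.78169) = 0.03099
P₀ = 1/(2.3655 + 0.03099) = 0.4173
Lq = P₀·a^4·ρ / (4!(1-ρ)²) = 0.4173 × 0.5815 × 0.2183 / (24 × 0.6110) = 0.003612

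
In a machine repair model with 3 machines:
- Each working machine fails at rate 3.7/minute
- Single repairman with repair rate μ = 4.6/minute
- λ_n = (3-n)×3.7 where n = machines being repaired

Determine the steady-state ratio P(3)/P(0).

P(3)/P(0) = ∏_{i=0}^{3-1} λ_i/μ_{i+1}
= (3-0)×3.7/4.6 × (3-1)×3.7/4.6 × (3-2)×3.7/4.6
= 3.1224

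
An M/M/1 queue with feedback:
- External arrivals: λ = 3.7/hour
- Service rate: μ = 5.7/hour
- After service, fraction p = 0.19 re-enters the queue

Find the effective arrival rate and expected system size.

Effective arrival rate: λ_eff = λ/(1-p) = 3.7/(1-0.19) = 3.7/0.81 = 4.5679
ρ = λ_eff/μ = 4.5679/5.7 = 0.801386
L = ρ/(1-ρ) = 0.801386/(1-0.801386) = 4.0349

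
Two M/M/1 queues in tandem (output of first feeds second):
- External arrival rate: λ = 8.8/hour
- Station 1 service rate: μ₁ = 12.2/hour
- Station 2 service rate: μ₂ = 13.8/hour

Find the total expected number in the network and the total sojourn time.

By Jackson's theorem, each station behaves as independent M/M/1.
Station 1: ρ₁ = 8.8/12.2 = 0.7213, L₁ = ρ₁/(1-ρ₁) = λ/(μ₁-λ) = 8.8/3.40 = 2.5882
Station 2: ρ₂ = 8.8/13.8 = 0.6377, L₂ = ρ₂/(1-ρ₂) = λ/(μ₂-λ) = 8.8/5.00 = 1.7600
Total: L = L₁ + L₂ = 2.5882 + 1.7600 = 4.3482
W = L/λ = 4.3482/8.8 = 0.4941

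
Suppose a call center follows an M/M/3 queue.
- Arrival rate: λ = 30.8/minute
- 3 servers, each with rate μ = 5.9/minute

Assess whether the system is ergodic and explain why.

Stability requires ρ = λ/(cμ) < 1
ρ = 30.8/(3 × 5.9) = 30.8/17.70 = 1.7401
Since 1.7401 ≥ 1, the system is UNSTABLE.
Need c > λ/μ = 30.8/5.9 = 5.22.
Minimum servers needed: c = 6.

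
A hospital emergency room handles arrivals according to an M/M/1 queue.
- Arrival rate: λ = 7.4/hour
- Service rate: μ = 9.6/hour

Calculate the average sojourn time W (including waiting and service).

First, compute utilization: ρ = λ/μ = 7.4/9.6 = 0.7708
For M/M/1: W = 1/(μ-λ)
W = 1/(9.6-7.4) = 1/2.20
W = 0.4545 hours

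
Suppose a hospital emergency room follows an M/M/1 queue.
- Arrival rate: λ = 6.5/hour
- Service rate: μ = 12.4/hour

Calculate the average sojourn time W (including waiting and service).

First, compute utilization: ρ = λ/μ = 6.5/12.4 = 0.5242
For M/M/1: W = 1/(μ-λ)
W = 1/(12.4-6.5) = 1/5.90
W = 0.1695 hours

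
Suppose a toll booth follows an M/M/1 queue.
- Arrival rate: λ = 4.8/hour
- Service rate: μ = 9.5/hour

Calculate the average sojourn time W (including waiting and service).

First, compute utilization: ρ = λ/μ = 4.8/9.5 = 0.5053
For M/M/1: W = 1/(μ-λ)
W = 1/(9.5-4.8) = 1/4.70
W = 0.2128 hours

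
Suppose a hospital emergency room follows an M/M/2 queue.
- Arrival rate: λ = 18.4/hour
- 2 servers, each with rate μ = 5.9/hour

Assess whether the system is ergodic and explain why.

Stability requires ρ = λ/(cμ) < 1
ρ = 18.4/(2 × 5.9) = 18.4/11.80 = 1.5593
Since 1.5593 ≥ 1, the system is UNSTABLE.
Need c > λ/μ = 18.4/5.9 = 3.12.
Minimum servers needed: c = 4.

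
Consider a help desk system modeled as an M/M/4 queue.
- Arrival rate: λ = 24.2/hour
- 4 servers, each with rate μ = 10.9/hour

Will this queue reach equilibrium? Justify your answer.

Stability requires ρ = λ/(cμ) < 1
ρ = 24.2/(4 × 10.9) = 24.2/43.60 = 0.5550
Since 0.5550 < 1, the system is STABLE.
The servers are busy 55.50% of the time.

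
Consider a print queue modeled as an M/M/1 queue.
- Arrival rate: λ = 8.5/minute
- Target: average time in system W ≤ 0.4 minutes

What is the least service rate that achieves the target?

For M/M/1: W = 1/(μ-λ)
Need W ≤ 0.4, so 1/(μ-λ) ≤ 0.4
μ - λ ≥ 1/0.4 = 2.5000
μ ≥ 8.5 + 2.5000 = 11.0000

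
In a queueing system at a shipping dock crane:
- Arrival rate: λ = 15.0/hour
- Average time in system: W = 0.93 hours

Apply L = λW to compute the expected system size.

Little's Law: L = λW
L = 15.0 × 0.93 = 13.9500 containers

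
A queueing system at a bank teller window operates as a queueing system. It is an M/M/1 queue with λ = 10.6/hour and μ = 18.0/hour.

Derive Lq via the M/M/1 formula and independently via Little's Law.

Method 1 (direct): Lq = λ²/(μ(μ-λ)) = 112.36/(18.0 × 7.40) = 0.8435

Method 2 (Little's Law):
W = 1/(μ-λ) = 1/7.40 = 0.13514
Wq = W - 1/μ = 0.13514 - 0.055556 = 0.07958
Lq = λWq = 10.6 × 0.07958 = 0.8435 ✔ (matches Method 1)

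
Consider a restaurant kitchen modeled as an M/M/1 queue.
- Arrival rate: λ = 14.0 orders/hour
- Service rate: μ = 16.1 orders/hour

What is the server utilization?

Server utilization: ρ = λ/μ
ρ = 14.0/16.1 = 0.8696
The server is busy 86.96% of the time.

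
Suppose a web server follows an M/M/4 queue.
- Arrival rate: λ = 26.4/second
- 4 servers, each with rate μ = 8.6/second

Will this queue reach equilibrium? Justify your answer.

Stability requires ρ = λ/(cμ) < 1
ρ = 26.4/(4 × 8.6) = 26.4/34.40 = 0.7674
Since 0.7674 < 1, the system is STABLE.
The servers are busy 76.74% of the time.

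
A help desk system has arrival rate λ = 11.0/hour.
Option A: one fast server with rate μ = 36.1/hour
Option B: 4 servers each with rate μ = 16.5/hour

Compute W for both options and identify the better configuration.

Option A: single server μ = 36.1 (M/M/1)
  ρ_A = 11.0/36.1 = 0.3047
  W_A = 1/(μ-λ) = 1/(36.1-11.0) = 1/25.10 = 0.03984

Option B: 4 servers μ = 16.5 (M/M/4)
  ρ_B = λ/(cμ) = 11.0/(4×16.5) = 0.1667
  Offered load a = λ/μ = cρ = 11.0/16.5 = 0.6667
  P₀ = [ Σₙ₌₀^3 aⁿ/n! + a^4/(4!(1-ρ)) ]⁻¹
  Σ = a^0/0! + a^1/1! + a^2/2! + a^3/3! = 1.0000 + 0.6667 + 0.2222 + 0.04938 = 1.9383
  a^4/(4!(1-ρ)) = 0.19753/(24 × 0.83333) = 0.009877
  P₀ = 1/(1.9383 + 0.009877) = 0.5133
  Lq = P₀·a^4·ρ / (4!(1-ρ)²) = 0.5133 × 0.1975 × 0.1667 / (24 × 0.6944) = 0.001014
  Wq_B = Lq/λ = 0.001014/11.0 = 0.00009218
  W_B = Wq_B + 1/μ = 0.00009218 + 0.06061 = 0.06070

Since W_A = 0.03984 < W_B = 0.06070, Option A (single fast server) has the shorter time in system.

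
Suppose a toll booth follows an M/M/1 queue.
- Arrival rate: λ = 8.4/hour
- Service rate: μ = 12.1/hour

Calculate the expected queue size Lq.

ρ = λ/μ = 8.4/12.1 = 0.6942
For M/M/1: Lq = λ²/(μ(μ-λ))
Lq = 70.56/(12.1 × 3.70)
Lq = 1.5761 vehicles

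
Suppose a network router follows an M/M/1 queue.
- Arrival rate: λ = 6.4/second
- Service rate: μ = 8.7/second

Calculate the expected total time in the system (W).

First, compute utilization: ρ = λ/μ = 6.4/8.7 = 0.7356
For M/M/1: W = 1/(μ-λ)
W = 1/(8.7-6.4) = 1/2.30
W = 0.4348 seconds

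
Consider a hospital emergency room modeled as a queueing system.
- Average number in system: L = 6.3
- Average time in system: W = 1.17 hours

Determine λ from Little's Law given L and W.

Little's Law: L = λW, so λ = L/W
λ = 6.3/1.17 = 5.3846 patients/hour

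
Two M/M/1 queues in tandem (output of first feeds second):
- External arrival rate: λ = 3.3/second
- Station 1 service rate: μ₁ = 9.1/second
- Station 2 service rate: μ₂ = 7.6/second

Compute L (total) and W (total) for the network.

By Jackson's theorem, each station behaves as independent M/M/1.
Station 1: ρ₁ = 3.3/9.1 = 0.3626, L₁ = ρ₁/(1-ρ₁) = λ/(μ₁-λ) = 3.3/5.80 = 0.5690
Station 2: ρ₂ = 3.3/7.6 = 0.4342, L₂ = ρ₂/(1-ρ₂) = λ/(μ₂-λ) = 3.3/4.30 = 0.7674
Total: L = L₁ + L₂ = 0.5690 + 0.7674 = 1.3364
W = L/λ = 1.3364/3.3 = 0.4050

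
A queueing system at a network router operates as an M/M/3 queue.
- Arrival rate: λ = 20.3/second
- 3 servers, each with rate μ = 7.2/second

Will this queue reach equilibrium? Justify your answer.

Stability requires ρ = λ/(cμ) < 1
ρ = 20.3/(3 × 7.2) = 20.3/21.60 = 0.9398
Since 0.9398 < 1, the system is STABLE.
The servers are busy 93.98% of the time.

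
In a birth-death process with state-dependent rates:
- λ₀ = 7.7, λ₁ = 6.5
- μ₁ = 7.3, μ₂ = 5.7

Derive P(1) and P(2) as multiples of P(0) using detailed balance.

Balance equations:
State 0: λ₀P₀ = μ₁P₁ → P₁ = (λ₀/μ₁)P₀ = (7.7/7.3)P₀ = 1.0548P₀
State 1: P₂ = (λ₀λ₁)/(μ₁μ₂)P₀ = (7.7×6.5)/(7.3×5.7)P₀ = 1.2028P₀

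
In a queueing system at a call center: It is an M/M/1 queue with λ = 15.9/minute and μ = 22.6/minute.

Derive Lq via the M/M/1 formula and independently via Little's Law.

Method 1 (direct): Lq = λ²/(μ(μ-λ)) = 252.81/(22.6 × 6.70) = 1.6696

Method 2 (Little's Law):
W = 1/(μ-λ) = 1/6.70 = 0.149254
Wq = W - 1/μ = 0.149254 - 0.0442478 = 0.105006
Lq = λWq = 15.9 × 0.105006 = 1.6696 ✔ (matches Method 1)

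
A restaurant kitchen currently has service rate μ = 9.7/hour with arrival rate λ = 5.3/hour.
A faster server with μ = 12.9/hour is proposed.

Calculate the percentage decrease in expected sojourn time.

System 1: ρ₁ = 5.3/9.7 = 0.5464, W₁ = 1/(9.7-5.3) = 0.227273
System 2: ρ₂ = 5.3/12.9 = 0.4109, W₂ = 1/(12.9-5.3) = 0.131579
Improvement: (W₁-W₂)/W₁ = (0.227273-0.131579)/0.227273 = 42.11%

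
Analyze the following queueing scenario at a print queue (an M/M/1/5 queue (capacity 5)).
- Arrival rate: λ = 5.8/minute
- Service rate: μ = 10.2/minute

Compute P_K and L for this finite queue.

ρ = λ/μ = 5.8/10.2 = 0.56863
P₀ = (1-ρ)/(1-ρ^(K+1)) = (1-0.56863)/(1-0.56863^6) = 0.4314/0.9662 = 0.4465
P_K = P₀×ρ^K = 0.4465 × 0.56863^5 = 0.4465 × 0.05945 = 0.02654
Blocking probability P_5 = 0.02654 (2.65%)
L = ρ[1 - (K+1)ρ^K + Kρ^(K+1)] / [(1-ρ)(1-ρ^(K+1))]
L = 0.56863 × (1 - 6×0.059450 + 5×0.033805) / ((1 - 0.56863) × (1 - 0.033805)) = 1.1083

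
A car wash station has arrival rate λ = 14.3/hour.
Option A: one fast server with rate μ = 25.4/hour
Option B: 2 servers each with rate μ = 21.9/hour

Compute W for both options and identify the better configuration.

Option A: single server μ = 25.4 (M/M/1)
  ρ_A = 14.3/25.4 = 0.5630
  W_A = 1/(μ-λ) = 1/(25.4-14.3) = 1/11.10 = 0.09009

Option B: 2 servers μ = 21.9 (M/M/2)
  ρ_B = λ/(cμ) = 14.3/(2×21.9) = 0.3265
  Offered load a = λ/μ = cρ = 14.3/21.9 = 0.6530
  P₀ = [ Σₙ₌₀^1 aⁿ/n! + a^2/(2!(1-ρ)) ]⁻¹
  Σ = a^0/0! + a^1/1! = 1.0000 + 0.6530 = 1.6530
  a^2/(2!(1-ρ)) = 0.42637/(2 × 0.67352) = 0.3165
  P₀ = 1/(1.6530 + 0.3165) = 0.5077
  Lq = P₀·a^2·ρ / (2!(1-ρ)²) = 0.5077 × 0.4264 × 0.3265 / (2 × 0.4536) = 0.07791
  Wq_B = Lq/λ = 0.07791/14.3 = 0.005448
  W_B = Wq_B + 1/μ = 0.005448 + 0.04566 = 0.05111

Since W_B = 0.05111 < W_A = 0.09009, Option B (multiple servers) has the shorter time in system.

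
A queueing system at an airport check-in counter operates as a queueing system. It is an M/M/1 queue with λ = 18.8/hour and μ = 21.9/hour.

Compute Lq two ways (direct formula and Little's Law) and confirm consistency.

Method 1 (direct): Lq = λ²/(μ(μ-λ)) = 353.44/(21.9 × 3.10) = 5.2061

Method 2 (Little's Law):
W = 1/(μ-λ) = 1/3.10 = 0.32258
Wq = W - 1/μ = 0.32258 - 0.045662 = 0.27692
Lq = λWq = 18.8 × 0.27692 = 5.2061 ✔ (matches Method 1)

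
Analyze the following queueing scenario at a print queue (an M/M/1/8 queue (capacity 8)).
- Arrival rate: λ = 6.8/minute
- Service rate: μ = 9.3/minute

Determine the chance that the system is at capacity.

ρ = λ/μ = 6.8/9.3 = 0.73118
P₀ = (1-ρ)/(1-ρ^(K+1)) = (1-0.73118)/(1-0.73118^9) = 0.2688/0.9403 = 0.2859
P_K = P₀×ρ^K = 0.2859 × 0.73118^8 = 0.2859 × 0.08169 = 0.02336
Blocking probability = 2.34%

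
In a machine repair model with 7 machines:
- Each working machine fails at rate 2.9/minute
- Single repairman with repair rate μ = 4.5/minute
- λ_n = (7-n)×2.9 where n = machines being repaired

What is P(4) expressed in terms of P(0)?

P(4)/P(0) = ∏_{i=0}^{4-1} λ_i/μ_{i+1}
= (7-0)×2.9/4.5 × (7-1)×2.9/4.5 × (7-2)×2.9/4.5 × (7-3)×2.9/4.5
= 144.8843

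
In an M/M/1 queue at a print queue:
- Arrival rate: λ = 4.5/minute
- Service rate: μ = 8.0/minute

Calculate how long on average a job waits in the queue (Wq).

First, compute utilization: ρ = λ/μ = 4.5/8.0 = 0.5625
For M/M/1: Wq = λ/(μ(μ-λ))
Wq = 4.5/(8.0 × (8.0-4.5))
Wq = 4.5/(8.0 × 3.50)
Wq = 0.1607 minutes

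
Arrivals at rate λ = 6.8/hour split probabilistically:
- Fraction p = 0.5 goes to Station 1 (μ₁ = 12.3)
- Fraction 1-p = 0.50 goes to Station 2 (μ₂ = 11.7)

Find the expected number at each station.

Effective rates: λ₁ = 6.8×0.5 = 3.4, λ₂ = 6.8×0.50 = 3.4
Station 1: ρ₁ = 3.4/12.3 = 0.2764, L₁ = ρ₁/(1-ρ₁) = 0.2764/(1-0.2764) = 0.3820
Station 2: ρ₂ = 3.4/11.7 = 0.2906, L₂ = ρ₂/(1-ρ₂) = 0.2906/(1-0.2906) = 0.4096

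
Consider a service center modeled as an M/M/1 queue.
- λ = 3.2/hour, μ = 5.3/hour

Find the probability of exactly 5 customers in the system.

ρ = λ/μ = 3.2/5.3 = 0.60377
P(n) = (1-ρ)ρⁿ
P(5) = (1-0.60377) × 0.60377^5
P(5) = 0.3962 × 0.08023
P(5) = 0.03179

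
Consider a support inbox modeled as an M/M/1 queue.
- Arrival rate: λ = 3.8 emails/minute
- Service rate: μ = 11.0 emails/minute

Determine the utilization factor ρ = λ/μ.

Server utilization: ρ = λ/μ
ρ = 3.8/11.0 = 0.3455
The server is busy 34.55% of the time.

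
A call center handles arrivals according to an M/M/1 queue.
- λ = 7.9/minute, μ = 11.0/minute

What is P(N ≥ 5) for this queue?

ρ = λ/μ = 7.9/11.0 = 0.7182
P(N ≥ n) = ρⁿ
P(N ≥ 5) = 0.7182^5
P(N ≥ 5) = 0.1911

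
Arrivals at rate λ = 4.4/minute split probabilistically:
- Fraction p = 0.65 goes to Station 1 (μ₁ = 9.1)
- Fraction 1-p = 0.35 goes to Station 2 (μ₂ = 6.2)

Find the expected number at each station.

Effective rates: λ₁ = 4.4×0.65 = 2.86, λ₂ = 4.4×0.35 = 1.54
Station 1: ρ₁ = 2.86/9.1 = 0.31429, L₁ = ρ₁/(1-ρ₁) = 0.31429/(1-0.31429) = 0.4583
Station 2: ρ₂ = 1.54/6.2 = 0.2484, L₂ = ρ₂/(1-ρ₂) = 0.2484/(1-0.2484) = 0.3305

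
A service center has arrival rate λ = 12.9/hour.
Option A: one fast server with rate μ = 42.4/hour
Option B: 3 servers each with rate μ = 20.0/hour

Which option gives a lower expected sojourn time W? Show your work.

Option A: single server μ = 42.4 (M/M/1)
  ρ_A = 12.9/42.4 = 0.3042
  W_A = 1/(μ-λ) = 1/(42.4-12.9) = 1/29.50 = 0.03390

Option B: 3 servers μ = 20.0 (M/M/3)
  ρ_B = λ/(cμ) = 12.9/(3×20.0) = 0.2150
  Offered load a = λ/μ = cρ = 12.9/20.0 = 0.6450
  P₀ = [ Σₙ₌₀^2 aⁿ/n! + a^3/(3!(1-ρ)) ]⁻¹
  Σ = a^0/0! + a^1/1! + a^2/2! = 1.0000 + 0.6450 + 0.2080 = 1.8530
  a^3/(3!(1-ρ)) = 0.26834/(6 × 0.78500) = 0.05697
  P₀ = 1/(1.8530 + 0.05697) = 0.5236
  Lq = P₀·a^3·ρ / (3!(1-ρ)²) = 0.52356 × 0.26834 × 0.21500 / (6 × 0.61623) = 0.008170
  Wq_B = Lq/λ = 0.008170/12.9 = 0.0006333
  W_B = Wq_B + 1/μ = 0.0006333 + 0.05000 = 0.05063

Since W_A = 0.03390 < W_B = 0.05063, Option A (single fast server) has the shorter time in system.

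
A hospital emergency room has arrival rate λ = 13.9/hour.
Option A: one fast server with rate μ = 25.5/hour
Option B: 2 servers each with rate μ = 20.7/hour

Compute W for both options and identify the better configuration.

Option A: single server μ = 25.5 (M/M/1)
  ρ_A = 13.9/25.5 = 0.5451
  W_A = 1/(μ-λ) = 1/(25.5-13.9) = 1/11.60 = 0.08621

Option B: 2 servers μ = 20.7 (M/M/2)
  ρ_B = λ/(cμ) = 13.9/(2×20.7) = 0.3357
  Offered load a = λ/μ = cρ = 13.9/20.7 = 0.6715
  P₀ = [ Σₙ₌₀^1 aⁿ/n! + a^2/(2!(1-ρ)) ]⁻¹
  Σ = a^0/0! + a^1/1! = 1.0000 + 0.6715 = 1.6715
  a^2/(2!(1-ρ)) = 0.4509/(2 × 0.6643) = 0.3394
  P₀ = 1/(1.6715 + 0.3394) = 0.4973
  Lq = P₀·a^2·ρ / (2!(1-ρ)²) = 0.4973 × 0.4509 × 0.3357 / (2 × 0.4412) = 0.08531
  Wq_B = Lq/λ = 0.085313/13.9 = 0.006138
  W_B = Wq_B + 1/μ = 0.006138 + 0.04831 = 0.05445

Since W_B = 0.05445 < W_A = 0.08621, Option B (multiple servers) has the shorter time in system.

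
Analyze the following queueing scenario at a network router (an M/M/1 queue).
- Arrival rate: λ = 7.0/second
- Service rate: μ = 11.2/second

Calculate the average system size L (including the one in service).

ρ = λ/μ = 7.0/11.2 = 0.6250
For M/M/1: L = λ/(μ-λ)
L = 7.0/(11.2-7.0) = 7.0/4.20
L = 1.6667 packets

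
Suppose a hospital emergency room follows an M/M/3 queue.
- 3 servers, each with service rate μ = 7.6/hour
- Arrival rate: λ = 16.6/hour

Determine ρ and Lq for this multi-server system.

Traffic intensity: ρ = λ/(cμ) = 16.6/(3×7.6) = 0.7281
Since ρ = 0.7281 < 1, system is stable.
Offered load a = λ/μ = cρ = 16.6/7.6 = 2.1842
P₀ = [ Σₙ₌₀^2 aⁿ/n! + a^3/(3!(1-ρ)) ]⁻¹
Σ = a^0/0! + a^1/1! + a^2/2! = 1.0000 + 2.1842 + 2.3854 = 5.5696
a^3/(3!(1-ρ)) = 10.4204/(6 × 0.27193) = 6.3867
P₀ = 1/(5.5696 + 6.3867) = 0.08364
Lq = P₀·a^3·ρ / (3!(1-ρ)²) = 0.08364 × 10.4204 × 0.7281 / (6 × 0.07395) = 1.4302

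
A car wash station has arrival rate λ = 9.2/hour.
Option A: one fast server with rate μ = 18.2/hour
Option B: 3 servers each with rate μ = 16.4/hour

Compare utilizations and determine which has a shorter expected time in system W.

Option A: single server μ = 18.2 (M/M/1)
  ρ_A = 9.2/18.2 = 0.5055
  W_A = 1/(μ-λ) = 1/(18.2-9.2) = 1/9.00 = 0.1111

Option B: 3 servers μ = 16.4 (M/M/3)
  ρ_B = λ/(cμ) = 9.2/(3×16.4) = 0.1870
  Offered load a = λ/μ = cρ = 9.2/16.4 = 0.5610
  P₀ = [ Σₙ₌₀^2 aⁿ/n! + a^3/(3!(1-ρ)) ]⁻¹
  Σ = a^0/0! + a^1/1! + a^2/2! = 1.0000 + 0.5610 + 0.1573 = 1.7183
  a^3/(3!(1-ρ)) = 0.17654/(6 × 0.81301) = 0.03619
  P₀ = 1/(1.7183 + 0.03619) = 0.5700
  Lq = P₀·a^3·ρ / (3!(1-ρ)²) = 0.5700 × 0.1765 × 0.1870 / (6 × 0.6610) = 0.004744
  Wq_B = Lq/λ = 0.00474414/9.2 = 0.00051567
  W_B = Wq_B + 1/μ = 0.00051567 + 0.060976 = 0.06149

Since W_B = 0.06149 < W_A = 0.1111, Option B (multiple servers) has the shorter time in system.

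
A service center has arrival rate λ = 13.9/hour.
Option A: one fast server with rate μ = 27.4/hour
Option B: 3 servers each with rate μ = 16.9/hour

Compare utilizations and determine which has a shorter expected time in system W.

Option A: single server μ = 27.4 (M/M/1)
  ρ_A = 13.9/27.4 = 0.5073
  W_A = 1/(μ-λ) = 1/(27.4-13.9) = 1/13.50 = 0.07407

Option B: 3 servers μ = 16.9 (M/M/3)
  ρ_B = λ/(cμ) = 13.9/(3×16.9) = 0.2742
  Offered load a = λ/μ = cρ = 13.9/16.9 = 0.8225
  P₀ = [ Σₙ₌₀^2 aⁿ/n! + a^3/(3!(1-ρ)) ]⁻¹
  Σ = a^0/0! + a^1/1! + a^2/2! = 1.0000 + 0.8225 + 0.3382 = 2.1607
  a^3/(3!(1-ρ)) = 0.5564/(6 × 0.7258) = 0.1278
  P₀ = 1/(2.1607 + 0.1278) = 0.4370
  Lq = P₀·a^3·ρ / (3!(1-ρ)²) = 0.4370 × 0.5564 × 0.2742 / (6 × 0.5268) = 0.02109
  Wq_B = Lq/λ = 0.02109/13.9 = 0.001517
  W_B = Wq_B + 1/μ = 0.001517 + 0.05917 = 0.06069

Since W_B = 0.06069 < W_A = 0.07407, Option B (multiple servers) has the shorter time in system.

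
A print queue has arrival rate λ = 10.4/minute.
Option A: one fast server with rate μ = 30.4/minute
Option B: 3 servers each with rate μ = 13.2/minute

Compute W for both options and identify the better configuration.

Option A: single server μ = 30.4 (M/M/1)
  ρ_A = 10.4/30.4 = 0.3421
  W_A = 1/(μ-λ) = 1/(30.4-10.4) = 1/20.00 = 0.05000

Option B: 3 servers μ = 13.2 (M/M/3)
  ρ_B = λ/(cμ) = 10.4/(3×13.2) = 0.2626
  Offered load a = λ/μ = cρ = 10.4/13.2 = 0.7879
  P₀ = [ Σₙ₌₀^2 aⁿ/n! + a^3/(3!(1-ρ)) ]⁻¹
  Σ = a^0/0! + a^1/1! + a^2/2! = 1.0000 + 0.7879 + 0.3104 = 2.0983
  a^3/(3!(1-ρ)) = 0.4891/(6 × 0.7374) = 0.1105
  P₀ = 1/(2.0983 + 0.1105) = 0.4527
  Lq = P₀·a^3·ρ / (3!(1-ρ)²) = 0.45273 × 0.48908 × 0.26263 / (6 × 0.54372) = 0.01783
  Wq_B = Lq/λ = 0.01783/10.4 = 0.001714
  W_B = Wq_B + 1/μ = 0.001714 + 0.07576 = 0.07747

Since W_A = 0.05000 < W_B = 0.07747, Option A (single fast server) has the shorter time in system.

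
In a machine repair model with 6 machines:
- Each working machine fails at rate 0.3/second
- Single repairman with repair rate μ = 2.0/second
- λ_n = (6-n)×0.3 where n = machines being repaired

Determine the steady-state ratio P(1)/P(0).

P(1)/P(0) = ∏_{i=0}^{1-1} λ_i/μ_{i+1}
= (6-0)×0.3/2.0
= 0.9000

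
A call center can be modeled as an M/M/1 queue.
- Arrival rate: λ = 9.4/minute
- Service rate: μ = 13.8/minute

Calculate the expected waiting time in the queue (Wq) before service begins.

First, compute utilization: ρ = λ/μ = 9.4/13.8 = 0.6812
For M/M/1: Wq = λ/(μ(μ-λ))
Wq = 9.4/(13.8 × (13.8-9.4))
Wq = 9.4/(13.8 × 4.40)
Wq = 0.1548 minutes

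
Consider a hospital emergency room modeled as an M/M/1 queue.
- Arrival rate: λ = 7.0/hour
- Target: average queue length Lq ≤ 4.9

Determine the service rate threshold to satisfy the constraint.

For M/M/1: Lq = λ²/(μ(μ-λ))
Need Lq ≤ 4.9, i.e. μ(μ-λ) ≥ λ²/4.9
μ² - 7.0μ - 49.00/4.9 ≥ 0  →  μ² - 7.0μ - 10.0000 ≥ 0
Quadratic formula (positive root): μ = [λ + √(λ² + 4×10.0000)]/2
Discriminant: 49.00 + 4×10.0000 = 89.0000, √89.0000 = 9.4340
μ ≥ (7.0 + 9.4340)/2 = 8.2170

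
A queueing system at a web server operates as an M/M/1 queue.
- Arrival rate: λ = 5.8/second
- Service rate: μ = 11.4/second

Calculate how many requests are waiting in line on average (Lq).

ρ = λ/μ = 5.8/11.4 = 0.5088
For M/M/1: Lq = λ²/(μ(μ-λ))
Lq = 33.64/(11.4 × 5.60)
Lq = 0.5269 requests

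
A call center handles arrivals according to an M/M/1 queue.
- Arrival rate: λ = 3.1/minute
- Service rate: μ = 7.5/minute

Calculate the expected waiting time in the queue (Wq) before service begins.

First, compute utilization: ρ = λ/μ = 3.1/7.5 = 0.4133
For M/M/1: Wq = λ/(μ(μ-λ))
Wq = 3.1/(7.5 × (7.5-3.1))
Wq = 3.1/(7.5 × 4.40)
Wq = 0.09394 minutes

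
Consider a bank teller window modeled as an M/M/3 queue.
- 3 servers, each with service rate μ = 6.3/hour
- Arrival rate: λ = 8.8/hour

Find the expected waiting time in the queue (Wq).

Traffic intensity: ρ = λ/(cμ) = 8.8/(3×6.3) = 0.4656
Since ρ = 0.4656 < 1, system is stable.
Offered load a = λ/μ = cρ = 8.8/6.3 = 1.3968
P₀ = [ Σₙ₌₀^2 aⁿ/n! + a^3/(3!(1-ρ)) ]⁻¹
Σ = a^0/0! + a^1/1! + a^2/2! = 1.0000 + 1.3968 + 0.9756 = 3.3724
a^3/(3!(1-ρ)) = 2.7254/(6 × 0.5344) = 0.8500
P₀ = 1/(3.3724 + 0.8500) = 0.2368
Lq = P₀·a^3·ρ / (3!(1-ρ)²) = 0.2368 × 2.7254 × 0.4656 / (6 × 0.2856) = 0.1754
Wq = Lq/λ = 0.1754/8.8 = 0.01993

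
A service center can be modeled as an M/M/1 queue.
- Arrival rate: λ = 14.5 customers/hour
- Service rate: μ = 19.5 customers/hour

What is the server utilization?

Server utilization: ρ = λ/μ
ρ = 14.5/19.5 = 0.7436
The server is busy 74.36% of the time.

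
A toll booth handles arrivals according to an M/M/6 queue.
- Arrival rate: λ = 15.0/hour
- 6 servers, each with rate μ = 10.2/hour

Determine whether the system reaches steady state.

Stability requires ρ = λ/(cμ) < 1
ρ = 15.0/(6 × 10.2) = 15.0/61.20 = 0.2451
Since 0.2451 < 1, the system is STABLE.
The servers are busy 24.51% of the time.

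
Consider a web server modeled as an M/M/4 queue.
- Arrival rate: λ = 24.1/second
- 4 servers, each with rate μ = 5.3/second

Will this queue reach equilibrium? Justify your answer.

Stability requires ρ = λ/(cμ) < 1
ρ = 24.1/(4 × 5.3) = 24.1/21.20 = 1.1368
Since 1.1368 ≥ 1, the system is UNSTABLE.
Need c > λ/μ = 24.1/5.3 = 4.55.
Minimum servers needed: c = 5.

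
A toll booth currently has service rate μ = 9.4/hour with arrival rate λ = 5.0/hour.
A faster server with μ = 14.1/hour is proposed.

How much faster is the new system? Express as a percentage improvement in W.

System 1: ρ₁ = 5.0/9.4 = 0.5319, W₁ = 1/(9.4-5.0) = 0.2273
System 2: ρ₂ = 5.0/14.1 = 0.3546, W₂ = 1/(14.1-5.0) = 0.1099
Improvement: (W₁-W₂)/W₁ = (0.2273-0.1099)/0.2273 = 51.65%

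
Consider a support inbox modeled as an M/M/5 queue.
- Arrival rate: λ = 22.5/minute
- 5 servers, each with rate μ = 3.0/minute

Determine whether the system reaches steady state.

Stability requires ρ = λ/(cμ) < 1
ρ = 22.5/(5 × 3.0) = 22.5/15.00 = 1.5000
Since 1.5000 ≥ 1, the system is UNSTABLE.
Need c > λ/μ = 22.5/3.0 = 7.50.
Minimum servers needed: c = 8.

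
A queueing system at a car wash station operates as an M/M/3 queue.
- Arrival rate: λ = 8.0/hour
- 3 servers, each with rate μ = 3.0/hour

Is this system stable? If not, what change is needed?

Stability requires ρ = λ/(cμ) < 1
ρ = 8.0/(3 × 3.0) = 8.0/9.00 = 0.8889
Since 0.8889 < 1, the system is STABLE.
The servers are busy 88.89% of the time.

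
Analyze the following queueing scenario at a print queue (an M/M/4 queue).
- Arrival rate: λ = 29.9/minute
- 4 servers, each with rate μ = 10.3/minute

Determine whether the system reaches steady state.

Stability requires ρ = λ/(cμ) < 1
ρ = 29.9/(4 × 10.3) = 29.9/41.20 = 0.7257
Since 0.7257 < 1, the system is STABLE.
The servers are busy 72.57% of the time.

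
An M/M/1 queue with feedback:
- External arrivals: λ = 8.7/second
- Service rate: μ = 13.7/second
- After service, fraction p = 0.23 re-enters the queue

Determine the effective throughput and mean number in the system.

Effective arrival rate: λ_eff = λ/(1-p) = 8.7/(1-0.23) = 8.7/0.77 = 11.2987
ρ = λ_eff/μ = 11.2987/13.7 = 0.82472
L = ρ/(1-ρ) = 0.82472/(1-0.82472) = 4.7052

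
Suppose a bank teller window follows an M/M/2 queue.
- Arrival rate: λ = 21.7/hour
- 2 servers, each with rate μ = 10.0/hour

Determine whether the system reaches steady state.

Stability requires ρ = λ/(cμ) < 1
ρ = 21.7/(2 × 10.0) = 21.7/20.00 = 1.0850
Since 1.0850 ≥ 1, the system is UNSTABLE.
Need c > λ/μ = 21.7/10.0 = 2.17.
Minimum servers needed: c = 3.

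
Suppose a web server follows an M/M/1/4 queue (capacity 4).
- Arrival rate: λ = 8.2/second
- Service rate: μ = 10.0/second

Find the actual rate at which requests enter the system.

ρ = λ/μ = 8.2/10.0 = 0.8200
P₀ = (1-ρ)/(1-ρ^(K+1)) = (1-0.8200)/(1-0.8200^5) = 0.18000/0.62926 = 0.2861
P_K = P₀×ρ^K = 0.2861 × 0.8200^4 = 0.2861 × 0.4521 = 0.1293
λ_eff = λ(1-P_K) = 8.2 × (1 - 0.12933) = 8.2 × 0.87067 = 7.1395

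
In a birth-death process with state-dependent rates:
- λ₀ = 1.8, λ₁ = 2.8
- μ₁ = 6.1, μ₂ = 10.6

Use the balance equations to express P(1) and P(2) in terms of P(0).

Balance equations:
State 0: λ₀P₀ = μ₁P₁ → P₁ = (λ₀/μ₁)P₀ = (1.8/6.1)P₀ = 0.2951P₀
State 1: P₂ = (λ₀λ₁)/(μ₁μ₂)P₀ = (1.8×2.8)/(6.1×10.6)P₀ = 0.07795P₀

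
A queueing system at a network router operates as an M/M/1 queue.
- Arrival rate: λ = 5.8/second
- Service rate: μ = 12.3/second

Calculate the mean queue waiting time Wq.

First, compute utilization: ρ = λ/μ = 5.8/12.3 = 0.4715
For M/M/1: Wq = λ/(μ(μ-λ))
Wq = 5.8/(12.3 × (12.3-5.8))
Wq = 5.8/(12.3 × 6.50)
Wq = 0.07255 seconds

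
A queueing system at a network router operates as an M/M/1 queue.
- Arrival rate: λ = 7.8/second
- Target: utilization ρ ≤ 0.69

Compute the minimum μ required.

ρ = λ/μ, so μ = λ/ρ
μ ≥ 7.8/0.69 = 11.3043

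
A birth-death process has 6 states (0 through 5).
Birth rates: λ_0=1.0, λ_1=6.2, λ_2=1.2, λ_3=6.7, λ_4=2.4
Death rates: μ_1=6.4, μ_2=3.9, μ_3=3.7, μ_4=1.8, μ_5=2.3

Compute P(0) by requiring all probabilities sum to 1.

Ratios P(n)/P(0) = (λ₀···λₙ₋₁)/(μ₁···μₙ):
P(1)/P(0) = (1.0)/(6.4) = 0.1562
P(2)/P(0) = (1.0×6.2)/(6.4×3.9) = 0.2484
P(3)/P(0) = (1.0×6.2×1.2)/(6.4×3.9×3.7) = 0.08056
P(4)/P(0) = (1.0×6.2×1.2×6.7)/(6.4×3.9×3.7×1.8) = 0.2999
P(5)/P(0) = (1.0×6.2×1.2×6.7×2.4)/(6.4×3.9×3.7×1.8×2.3) = 0.3129

Normalization: ∑ P(n) = 1
P(0) × (1.0000 + 0.1562 + 0.2484 + 0.08056 + 0.2999 + 0.3129) = 1
P(0) × 2.0980 = 1
P(0) = 1/2.0980 = 0.4766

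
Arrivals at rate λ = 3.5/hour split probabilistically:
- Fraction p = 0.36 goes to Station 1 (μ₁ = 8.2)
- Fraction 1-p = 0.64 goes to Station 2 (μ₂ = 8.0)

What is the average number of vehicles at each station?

Effective rates: λ₁ = 3.5×0.36 = 1.26, λ₂ = 3.5×0.64 = 2.24
Station 1: ρ₁ = 1.26/8.2 = 0.1537, L₁ = ρ₁/(1-ρ₁) = 0.1537/(1-0.1537) = 0.1816
Station 2: ρ₂ = 2.24/8.0 = 0.2800, L₂ = ρ₂/(1-ρ₂) = 0.2800/(1-0.2800) = 0.3889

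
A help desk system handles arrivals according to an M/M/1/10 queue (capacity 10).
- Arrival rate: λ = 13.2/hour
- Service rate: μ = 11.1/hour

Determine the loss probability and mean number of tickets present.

ρ = λ/μ = 13.2/11.1 = 1.18919
P₀ = (1-ρ)/(1-ρ^(K+1)) = (1-1.18919)/(1-1.18919^11) = -0.1892/-5.7261 = 0.03304
P_K = P₀×ρ^K = 0.03304 × 1.18919^10 = 0.03304 × 5.6560 = 0.1869
Blocking probability P_10 = 0.1869 (18.69%)
L = ρ[1 - (K+1)ρ^K + Kρ^(K+1)] / [(1-ρ)(1-ρ^(K+1))]
L = 1.18919 × (1 - 11×5.656040 + 10×6.726106) / ((1 - 1.18919) × (1 - 6.726106)) = 6.6353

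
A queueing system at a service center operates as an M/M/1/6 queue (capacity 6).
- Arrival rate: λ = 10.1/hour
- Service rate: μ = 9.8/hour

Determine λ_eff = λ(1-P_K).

ρ = λ/μ = 10.1/9.8 = 1.0306
P₀ = (1-ρ)/(1-ρ^(K+1)) = (1-1.0306)/(1-1.0306^7) = -0.03060/-0.2349 = 0.1303
P_K = P₀×ρ^K = 0.1303 × 1.0306^6 = 0.1303 × 1.1982 = 0.1561
λ_eff = λ(1-P_K) = 10.1 × (1 - 0.1561) = 10.1 × 0.8439 = 8.5234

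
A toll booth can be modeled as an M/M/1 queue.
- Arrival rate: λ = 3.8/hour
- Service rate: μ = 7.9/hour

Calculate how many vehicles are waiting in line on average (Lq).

ρ = λ/μ = 3.8/7.9 = 0.4810
For M/M/1: Lq = λ²/(μ(μ-λ))
Lq = 14.44/(7.9 × 4.10)
Lq = 0.4458 vehicles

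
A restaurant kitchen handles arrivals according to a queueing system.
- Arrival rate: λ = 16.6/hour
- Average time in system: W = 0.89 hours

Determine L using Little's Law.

Little's Law: L = λW
L = 16.6 × 0.89 = 14.7740 orders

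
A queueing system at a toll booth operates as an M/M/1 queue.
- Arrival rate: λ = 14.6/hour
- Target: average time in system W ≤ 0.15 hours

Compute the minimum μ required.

For M/M/1: W = 1/(μ-λ)
Need W ≤ 0.15, so 1/(μ-λ) ≤ 0.15
μ - λ ≥ 1/0.15 = 6.6667
μ ≥ 14.6 + 6.6667 = 21.2667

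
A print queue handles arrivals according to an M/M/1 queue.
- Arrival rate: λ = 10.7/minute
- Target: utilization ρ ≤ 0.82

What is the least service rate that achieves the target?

ρ = λ/μ, so μ = λ/ρ
μ ≥ 10.7/0.82 = 13.0488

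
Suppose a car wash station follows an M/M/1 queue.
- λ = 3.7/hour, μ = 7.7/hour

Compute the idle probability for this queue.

ρ = λ/μ = 3.7/7.7 = 0.4805
P(0) = 1 - ρ = 1 - 0.4805 = 0.5195
The server is idle 51.95% of the time.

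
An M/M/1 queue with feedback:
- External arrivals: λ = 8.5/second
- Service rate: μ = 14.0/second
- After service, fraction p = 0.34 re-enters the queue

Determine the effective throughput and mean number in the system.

Effective arrival rate: λ_eff = λ/(1-p) = 8.5/(1-0.34) = 8.5/0.66 = 12.878788
ρ = λ_eff/μ = 12.878788/14.0 = 0.9199134
L = ρ/(1-ρ) = 0.9199134/(1-0.9199134) = 11.4865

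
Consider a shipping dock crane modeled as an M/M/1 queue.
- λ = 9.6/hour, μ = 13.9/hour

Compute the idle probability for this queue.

ρ = λ/μ = 9.6/13.9 = 0.6906
P(0) = 1 - ρ = 1 - 0.6906 = 0.3094
The server is idle 30.94% of the time.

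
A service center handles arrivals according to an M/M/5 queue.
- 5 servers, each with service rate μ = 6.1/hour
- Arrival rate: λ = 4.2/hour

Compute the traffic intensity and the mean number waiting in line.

Traffic intensity: ρ = λ/(cμ) = 4.2/(5×6.1) = 0.1377
Since ρ = 0.1377 < 1, system is stable.
Offered load a = λ/μ = cρ = 4.2/6.1 = 0.6885
P₀ = [ Σₙ₌₀^4 aⁿ/n! + a^5/(5!(1-ρ)) ]⁻¹
Σ = a^0/0! + a^1/1! + a^2/2! + a^3/3! + a^4/4! = 1.0000 + 0.6885 + 0.2370 + 0.05440 + 0.009364 = 1.9893
a^5/(5!(1-ρ)) = 0.1547/(120 × 0.8623) = 0.001495
P₀ = 1/(1.9893 + 0.001495) = 0.5023
Lq = P₀·a^5·ρ / (5!(1-ρ)²) = 0.50231 × 0.15474 × 0.13770 / (120 × 0.74355) = 0.0001200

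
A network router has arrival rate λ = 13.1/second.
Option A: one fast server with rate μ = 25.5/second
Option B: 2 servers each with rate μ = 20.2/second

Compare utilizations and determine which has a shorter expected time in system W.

Option A: single server μ = 25.5 (M/M/1)
  ρ_A = 13.1/25.5 = 0.5137
  W_A = 1/(μ-λ) = 1/(25.5-13.1) = 1/12.40 = 0.08065

Option B: 2 servers μ = 20.2 (M/M/2)
  ρ_B = λ/(cμ) = 13.1/(2×20.2) = 0.3243
  Offered load a = λ/μ = cρ = 13.1/20.2 = 0.6485
  P₀ = [ Σₙ₌₀^1 aⁿ/n! + a^2/(2!(1-ρ)) ]⁻¹
  Σ = a^0/0! + a^1/1! = 1.0000 + 0.6485 = 1.6485
  a^2/(2!(1-ρ)) = 0.4206/(2 × 0.6757) = 0.3112
  P₀ = 1/(1.6485 + 0.3112) = 0.5103
  Lq = P₀·a^2·ρ / (2!(1-ρ)²) = 0.51028 × 0.42057 × 0.32426 / (2 × 0.45663) = 0.07620
  Wq_B = Lq/λ = 0.07620/13.1 = 0.005817
  W_B = Wq_B + 1/μ = 0.005817 + 0.04950 = 0.05532

Since W_B = 0.05532 < W_A = 0.08065, Option B (multiple servers) has the shorter time in system.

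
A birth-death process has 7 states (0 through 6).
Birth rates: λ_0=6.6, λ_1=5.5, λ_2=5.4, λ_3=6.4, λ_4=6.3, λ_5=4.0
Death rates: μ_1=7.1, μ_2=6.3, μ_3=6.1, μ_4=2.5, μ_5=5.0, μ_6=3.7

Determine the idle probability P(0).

Ratios P(n)/P(0) = (λ₀···λₙ₋₁)/(μ₁···μₙ):
P(1)/P(0) = (6.6)/(7.1) = 0.9296
P(2)/P(0) = (6.6×5.5)/(7.1×6.3) = 0.8115
P(3)/P(0) = (6.6×5.5×5.4)/(7.1×6.3×6.1) = 0.7184
P(4)/P(0) = (6.6×5.5×5.4×6.4)/(7.1×6.3×6.1×2.5) = 1.8391
P(5)/P(0) = (6.6×5.5×5.4×6.4×6.3)/(7.1×6.3×6.1×2.5×5.0) = 2.3173
P(6)/P(0) = (6.6×5.5×5.4×6.4×6.3×4.0)/(7.1×6.3×6.1×2.5×5.0×3.7) = 2.5052

Normalization: ∑ P(n) = 1
P(0) × (1.0000 + 0.9296 + 0.8115 + 0.7184 + 1.8391 + 2.3173 + 2.5052) = 1
P(0) × 10.1211 = 1
P(0) = 1/10.1211 = 0.09880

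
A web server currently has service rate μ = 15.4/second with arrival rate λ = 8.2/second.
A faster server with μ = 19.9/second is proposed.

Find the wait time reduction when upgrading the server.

System 1: ρ₁ = 8.2/15.4 = 0.5325, W₁ = 1/(15.4-8.2) = 0.13889
System 2: ρ₂ = 8.2/19.9 = 0.4121, W₂ = 1/(19.9-8.2) = 0.085470
Improvement: (W₁-W₂)/W₁ = (0.13889-0.085470)/0.13889 = 38.46%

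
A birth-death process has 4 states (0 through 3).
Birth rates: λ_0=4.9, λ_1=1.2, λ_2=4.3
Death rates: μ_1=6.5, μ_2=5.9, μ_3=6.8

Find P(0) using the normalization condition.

Ratios P(n)/P(0) = (λ₀···λₙ₋₁)/(μ₁···μₙ):
P(1)/P(0) = (4.9)/(6.5) = 0.7538
P(2)/P(0) = (4.9×1.2)/(6.5×5.9) = 0.1533
P(3)/P(0) = (4.9×1.2×4.3)/(6.5×5.9×6.8) = 0.09696

Normalization: ∑ P(n) = 1
P(0) × (1.0000 + 0.7538 + 0.1533 + 0.09696) = 1
P(0) × 2.0041 = 1
P(0) = 1/2.0041 = 0.4990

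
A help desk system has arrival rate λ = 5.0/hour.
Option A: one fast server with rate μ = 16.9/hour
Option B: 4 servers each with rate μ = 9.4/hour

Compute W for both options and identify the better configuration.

Option A: single server μ = 16.9 (M/M/1)
  ρ_A = 5.0/16.9 = 0.2959
  W_A = 1/(μ-λ) = 1/(16.9-5.0) = 1/11.90 = 0.08403

Option B: 4 servers μ = 9.4 (M/M/4)
  ρ_B = λ/(cμ) = 5.0/(4×9.4) = 0.1330
  Offered load a = λ/μ = cρ = 5.0/9.4 = 0.5319
  P₀ = [ Σₙ₌₀^3 aⁿ/n! + a^4/(4!(1-ρ)) ]⁻¹
  Σ = a^0/0! + a^1/1! + a^2/2! + a^3/3! = 1.0000 + 0.5319 + 0.1415 + 0.02508 = 1.6985
  a^4/(4!(1-ρ)) = 0.08005/(24 × 0.8670) = 0.003847
  P₀ = 1/(1.6985 + 0.003847) = 0.5874
  Lq = P₀·a^4·ρ / (4!(1-ρ)²) = 0.5874 × 0.08005 × 0.1330 / (24 × 0.7517) = 0.0003466
  Wq_B = Lq/λ = 0.0003466/5.0 = 0.00006932
  W_B = Wq_B + 1/μ = 0.00006932 + 0.1064 = 0.1065

Since W_A = 0.08403 < W_B = 0.1065, Option A (single fast server) has the shorter time in system.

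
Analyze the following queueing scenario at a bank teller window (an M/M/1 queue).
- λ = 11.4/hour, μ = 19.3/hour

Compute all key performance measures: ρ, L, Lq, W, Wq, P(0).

Step 1: ρ = λ/μ = 11.4/19.3 = 0.5907
Step 2: L = λ/(μ-λ) = 11.4/7.90 = 1.4430
Step 3: Lq = λ²/(μ(μ-λ)) = 129.96/(19.3×7.90) = 0.8524
Step 4: W = 1/(μ-λ) = 1/7.90 = 0.12658
Step 5: Wq = λ/(μ(μ-λ)) = 11.4/(19.3×7.90) = 0.07477
Step 6: P(0) = 1-ρ = 0.4093
Verify: L = λW = 11.4×0.12658 = 1.4430 ✔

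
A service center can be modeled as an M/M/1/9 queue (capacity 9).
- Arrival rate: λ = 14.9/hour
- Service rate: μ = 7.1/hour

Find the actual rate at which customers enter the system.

ρ = λ/μ = 14.9/7.1 = 2.09859
P₀ = (1-ρ)/(1-ρ^(K+1)) = (1-2.09859)/(1-2.09859^10) = -1.0986/-1655.8225 = 0.0006635
P_K = P₀×ρ^K = 0.0006635 × 2.09859^9 = 0.0006635 × 789.4932 = 0.5238
λ_eff = λ(1-P_K) = 14.9 × (1 - 0.523806) = 14.9 × 0.476194 = 7.0953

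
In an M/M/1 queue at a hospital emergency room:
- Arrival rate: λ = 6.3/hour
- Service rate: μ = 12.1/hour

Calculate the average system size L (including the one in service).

ρ = λ/μ = 6.3/12.1 = 0.5207
For M/M/1: L = λ/(μ-λ)
L = 6.3/(12.1-6.3) = 6.3/5.80
L = 1.0862 patients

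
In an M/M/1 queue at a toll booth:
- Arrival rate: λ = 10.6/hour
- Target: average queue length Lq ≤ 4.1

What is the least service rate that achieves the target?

For M/M/1: Lq = λ²/(μ(μ-λ))
Need Lq ≤ 4.1, i.e. μ(μ-λ) ≥ λ²/4.1
μ² - 10.6μ - 112.36/4.1 ≥ 0  →  μ² - 10.6μ - 27.40488 ≥ 0
Quadratic formula (positive root): μ = [λ + √(λ² + 4×27.40488)]/2
Discriminant: 112.36 + 4×27.40488 = 221.9795, √221.9795 = 14.8990
μ ≥ (10.6 + 14.8990)/2 = 12.7495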